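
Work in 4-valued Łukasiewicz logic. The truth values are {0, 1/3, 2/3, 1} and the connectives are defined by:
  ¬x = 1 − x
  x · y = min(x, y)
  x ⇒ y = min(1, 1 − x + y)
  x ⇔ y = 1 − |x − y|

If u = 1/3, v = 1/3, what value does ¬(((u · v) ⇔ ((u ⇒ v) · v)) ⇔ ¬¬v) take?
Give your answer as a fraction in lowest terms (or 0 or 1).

u · v = 1/3 · 1/3 = 1/3
u ⇒ v = 1/3 ⇒ 1/3 = 1
(u ⇒ v) · v = 1 · 1/3 = 1/3
(u · v) ⇔ ((u ⇒ v) · v) = 1/3 ⇔ 1/3 = 1
¬v = ¬1/3 = 2/3
¬¬v = ¬2/3 = 1/3
((u · v) ⇔ ((u ⇒ v) · v)) ⇔ ¬¬v = 1 ⇔ 1/3 = 1/3
¬(((u · v) ⇔ ((u ⇒ v) · v)) ⇔ ¬¬v) = ¬1/3 = 2/3

2/3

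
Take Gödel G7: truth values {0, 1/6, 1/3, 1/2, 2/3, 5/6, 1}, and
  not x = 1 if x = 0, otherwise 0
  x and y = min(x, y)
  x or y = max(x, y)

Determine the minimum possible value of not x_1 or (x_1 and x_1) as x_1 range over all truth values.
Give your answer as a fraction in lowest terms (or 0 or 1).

1/6

Take x_1 = 1/6:
not x_1 = not 1/6 = 0
x_1 and x_1 = 1/6 and 1/6 = 1/6
not x_1 or (x_1 and x_1) = 0 or 1/6 = 1/6
No assignment yields a value below 1/6, so this is the minimum.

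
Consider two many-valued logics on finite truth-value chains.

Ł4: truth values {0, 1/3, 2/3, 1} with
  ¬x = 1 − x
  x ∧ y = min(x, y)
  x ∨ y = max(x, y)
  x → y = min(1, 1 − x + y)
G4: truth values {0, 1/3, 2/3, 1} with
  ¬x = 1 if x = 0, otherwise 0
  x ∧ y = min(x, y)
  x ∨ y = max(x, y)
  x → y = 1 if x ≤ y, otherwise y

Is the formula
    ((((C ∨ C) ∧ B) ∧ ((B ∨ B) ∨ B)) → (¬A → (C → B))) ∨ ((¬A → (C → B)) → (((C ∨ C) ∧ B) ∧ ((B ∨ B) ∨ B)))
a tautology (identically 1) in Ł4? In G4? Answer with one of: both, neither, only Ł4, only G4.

In Ł4: every assignment gives 1 — tautology.
In G4: every assignment gives 1 — tautology.

both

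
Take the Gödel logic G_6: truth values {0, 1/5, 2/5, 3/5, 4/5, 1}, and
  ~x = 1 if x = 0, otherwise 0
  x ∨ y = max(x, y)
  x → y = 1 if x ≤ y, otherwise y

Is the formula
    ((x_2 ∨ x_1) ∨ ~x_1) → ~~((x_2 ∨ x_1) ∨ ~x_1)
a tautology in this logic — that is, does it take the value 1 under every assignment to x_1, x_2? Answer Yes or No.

At x_1 = 1/5, x_2 = 2/5, for instance:
x_2 ∨ x_1 = 2/5 ∨ 1/5 = 2/5
~x_1 = ~1/5 = 0
(x_2 ∨ x_1) ∨ ~x_1 = 2/5 ∨ 0 = 2/5
~((x_2 ∨ x_1) ∨ ~x_1) = ~2/5 = 0
~~((x_2 ∨ x_1) ∨ ~x_1) = ~0 = 1
((x_2 ∨ x_1) ∨ ~x_1) → ~~((x_2 ∨ x_1) ∨ ~x_1) = 2/5 → 1 = 1
and checking the remaining 35 assignments likewise gives ≥ 1 in every case.

Yes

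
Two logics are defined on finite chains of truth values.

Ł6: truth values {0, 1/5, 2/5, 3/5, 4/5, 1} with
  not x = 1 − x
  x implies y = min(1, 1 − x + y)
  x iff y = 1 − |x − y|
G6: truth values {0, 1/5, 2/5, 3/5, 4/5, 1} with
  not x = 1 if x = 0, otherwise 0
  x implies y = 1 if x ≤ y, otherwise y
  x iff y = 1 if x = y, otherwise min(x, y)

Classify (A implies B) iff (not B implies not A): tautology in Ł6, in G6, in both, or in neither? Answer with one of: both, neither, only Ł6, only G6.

only Ł6

In Ł6: every assignment gives 1 — tautology.
In G6: at A = 2/5, B = 1/5 the value is 1/5 — not a tautology.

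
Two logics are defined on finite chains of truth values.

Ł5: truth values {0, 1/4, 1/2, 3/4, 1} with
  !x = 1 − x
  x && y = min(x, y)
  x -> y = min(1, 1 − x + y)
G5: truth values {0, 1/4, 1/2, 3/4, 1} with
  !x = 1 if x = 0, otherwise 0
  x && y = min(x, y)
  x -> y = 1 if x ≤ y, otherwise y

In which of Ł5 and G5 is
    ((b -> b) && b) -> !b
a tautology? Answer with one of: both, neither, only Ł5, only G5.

neither

In Ł5: at b = 3/4 the value is 1/2 — not a tautology.
In G5: at b = 1/4 the value is 0 — not a tautology.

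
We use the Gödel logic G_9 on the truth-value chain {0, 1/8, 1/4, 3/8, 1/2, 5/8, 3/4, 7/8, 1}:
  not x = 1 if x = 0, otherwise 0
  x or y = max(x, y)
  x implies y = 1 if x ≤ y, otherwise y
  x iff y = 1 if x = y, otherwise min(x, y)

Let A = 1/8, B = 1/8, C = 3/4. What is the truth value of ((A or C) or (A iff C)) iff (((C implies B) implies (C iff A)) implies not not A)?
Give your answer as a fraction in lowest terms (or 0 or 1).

3/4

A or C = 1/8 or 3/4 = 3/4
A iff C = 1/8 iff 3/4 = 1/8
(A or C) or (A iff C) = 3/4 or 1/8 = 3/4
C implies B = 3/4 implies 1/8 = 1/8
C iff A = 3/4 iff 1/8 = 1/8
(C implies B) implies (C iff A) = 1/8 implies 1/8 = 1
not A = not 1/8 = 0
not not A = not 0 = 1
((C implies B) implies (C iff A)) implies not not A = 1 implies 1 = 1
((A or C) or (A iff C)) iff (((C implies B) implies (C iff A)) implies not not A) = 3/4 iff 1 = 3/4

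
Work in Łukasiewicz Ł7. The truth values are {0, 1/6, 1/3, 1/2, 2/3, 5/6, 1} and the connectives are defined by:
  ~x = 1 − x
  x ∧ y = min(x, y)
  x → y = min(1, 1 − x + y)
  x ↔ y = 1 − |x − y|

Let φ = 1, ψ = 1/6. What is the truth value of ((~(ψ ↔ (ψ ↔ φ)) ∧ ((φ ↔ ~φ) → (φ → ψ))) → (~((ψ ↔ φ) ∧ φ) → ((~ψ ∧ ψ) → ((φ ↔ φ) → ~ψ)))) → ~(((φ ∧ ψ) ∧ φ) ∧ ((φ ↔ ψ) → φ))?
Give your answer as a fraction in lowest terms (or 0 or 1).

ψ ↔ φ = 1/6 ↔ 1 = 1/6
ψ ↔ (ψ ↔ φ) = 1/6 ↔ 1/6 = 1
~(ψ ↔ (ψ ↔ φ)) = ~1 = 0
~φ = ~1 = 0
φ ↔ ~φ = 1 ↔ 0 = 0
φ → ψ = 1 → 1/6 = 1/6
(φ ↔ ~φ) → (φ → ψ) = 0 → 1/6 = 1
~(ψ ↔ (ψ ↔ φ)) ∧ ((φ ↔ ~φ) → (φ → ψ)) = 0 ∧ 1 = 0
ψ ↔ φ = 1/6 ↔ 1 = 1/6
(ψ ↔ φ) ∧ φ = 1/6 ∧ 1 = 1/6
~((ψ ↔ φ) ∧ φ) = ~1/6 = 5/6
~ψ = ~1/6 = 5/6
~ψ ∧ ψ = 5/6 ∧ 1/6 = 1/6
φ ↔ φ = 1 ↔ 1 = 1
~ψ = ~1/6 = 5/6
(φ ↔ φ) → ~ψ = 1 → 5/6 = 5/6
(~ψ ∧ ψ) → ((φ ↔ φ) → ~ψ) = 1/6 → 5/6 = 1
~((ψ ↔ φ) ∧ φ) → ((~ψ ∧ ψ) → ((φ ↔ φ) → ~ψ)) = 5/6 → 1 = 1
(~(ψ ↔ (ψ ↔ φ)) ∧ ((φ ↔ ~φ) → (φ → ψ))) → (~((ψ ↔ φ) ∧ φ) → ((~ψ ∧ ψ) → ((φ ↔ φ) → ~ψ))) = 0 → 1 = 1
φ ∧ ψ = 1 ∧ 1/6 = 1/6
(φ ∧ ψ) ∧ φ = 1/6 ∧ 1 = 1/6
φ ↔ ψ = 1 ↔ 1/6 = 1/6
(φ ↔ ψ) → φ = 1/6 → 1 = 1
((φ ∧ ψ) ∧ φ) ∧ ((φ ↔ ψ) → φ) = 1/6 ∧ 1 = 1/6
~(((φ ∧ ψ) ∧ φ) ∧ ((φ ↔ ψ) → φ)) = ~1/6 = 5/6
((~(ψ ↔ (ψ ↔ φ)) ∧ ((φ ↔ ~φ) → (φ → ψ))) → (~((ψ ↔ φ) ∧ φ) → ((~ψ ∧ ψ) → ((φ ↔ φ) → ~ψ)))) → ~(((φ ∧ ψ) ∧ φ) ∧ ((φ ↔ ψ) → φ)) = 1 → 5/6 = 5/6

5/6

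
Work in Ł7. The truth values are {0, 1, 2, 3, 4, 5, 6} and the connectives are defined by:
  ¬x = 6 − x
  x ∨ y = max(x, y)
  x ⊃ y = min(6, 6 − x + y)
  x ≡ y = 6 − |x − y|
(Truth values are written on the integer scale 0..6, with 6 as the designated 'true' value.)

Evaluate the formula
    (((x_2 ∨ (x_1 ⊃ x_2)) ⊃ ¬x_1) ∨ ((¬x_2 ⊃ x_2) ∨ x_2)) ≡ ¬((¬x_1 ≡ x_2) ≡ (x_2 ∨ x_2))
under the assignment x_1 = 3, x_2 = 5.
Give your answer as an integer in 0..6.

x_1 ⊃ x_2 = 3 ⊃ 5 = 6
x_2 ∨ (x_1 ⊃ x_2) = 5 ∨ 6 = 6
¬x_1 = ¬3 = 3
(x_2 ∨ (x_1 ⊃ x_2)) ⊃ ¬x_1 = 6 ⊃ 3 = 3
¬x_2 = ¬5 = 1
¬x_2 ⊃ x_2 = 1 ⊃ 5 = 6
(¬x_2 ⊃ x_2) ∨ x_2 = 6 ∨ 5 = 6
((x_2 ∨ (x_1 ⊃ x_2)) ⊃ ¬x_1) ∨ ((¬x_2 ⊃ x_2) ∨ x_2) = 3 ∨ 6 = 6
¬x_1 = ¬3 = 3
¬x_1 ≡ x_2 = 3 ≡ 5 = 4
x_2 ∨ x_2 = 5 ∨ 5 = 5
(¬x_1 ≡ x_2) ≡ (x_2 ∨ x_2) = 4 ≡ 5 = 5
¬((¬x_1 ≡ x_2) ≡ (x_2 ∨ x_2)) = ¬5 = 1
(((x_2 ∨ (x_1 ⊃ x_2)) ⊃ ¬x_1) ∨ ((¬x_2 ⊃ x_2) ∨ x_2)) ≡ ¬((¬x_1 ≡ x_2) ≡ (x_2 ∨ x_2)) = 6 ≡ 1 = 1

1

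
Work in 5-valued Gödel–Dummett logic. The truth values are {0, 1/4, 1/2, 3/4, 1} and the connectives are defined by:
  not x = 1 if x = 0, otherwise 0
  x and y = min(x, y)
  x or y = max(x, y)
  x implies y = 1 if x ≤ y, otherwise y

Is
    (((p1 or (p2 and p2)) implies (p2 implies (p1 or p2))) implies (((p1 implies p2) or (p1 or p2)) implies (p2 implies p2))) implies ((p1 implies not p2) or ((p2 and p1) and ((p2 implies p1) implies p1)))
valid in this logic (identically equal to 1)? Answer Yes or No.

Counterexample: take p1 = 1/4, p2 = 1/4.
p2 and p2 = 1/4 and 1/4 = 1/4
p1 or (p2 and p2) = 1/4 or 1/4 = 1/4
p1 or p2 = 1/4 or 1/4 = 1/4
p2 implies (p1 or p2) = 1/4 implies 1/4 = 1
(p1 or (p2 and p2)) implies (p2 implies (p1 or p2)) = 1/4 implies 1 = 1
p1 implies p2 = 1/4 implies 1/4 = 1
p1 or p2 = 1/4 or 1/4 = 1/4
(p1 implies p2) or (p1 or p2) = 1 or 1/4 = 1
p2 implies p2 = 1/4 implies 1/4 = 1
((p1 implies p2) or (p1 or p2)) implies (p2 implies p2) = 1 implies 1 = 1
((p1 or (p2 and p2)) implies (p2 implies (p1 or p2))) implies (((p1 implies p2) or (p1 or p2)) implies (p2 implies p2)) = 1 implies 1 = 1
not p2 = not 1/4 = 0
p1 implies not p2 = 1/4 implies 0 = 0
p2 and p1 = 1/4 and 1/4 = 1/4
p2 implies p1 = 1/4 implies 1/4 = 1
(p2 implies p1) implies p1 = 1 implies 1/4 = 1/4
(p2 and p1) and ((p2 implies p1) implies p1) = 1/4 and 1/4 = 1/4
(p1 implies not p2) or ((p2 and p1) and ((p2 implies p1) implies p1)) = 0 or 1/4 = 1/4
(((p1 or (p2 and p2)) implies (p2 implies (p1 or p2))) implies (((p1 implies p2) or (p1 or p2)) implies (p2 implies p2))) implies ((p1 implies not p2) or ((p2 and p1) and ((p2 implies p1) implies p1))) = 1 implies 1/4 = 1/4
This gives 1/4 ≠ 1.

No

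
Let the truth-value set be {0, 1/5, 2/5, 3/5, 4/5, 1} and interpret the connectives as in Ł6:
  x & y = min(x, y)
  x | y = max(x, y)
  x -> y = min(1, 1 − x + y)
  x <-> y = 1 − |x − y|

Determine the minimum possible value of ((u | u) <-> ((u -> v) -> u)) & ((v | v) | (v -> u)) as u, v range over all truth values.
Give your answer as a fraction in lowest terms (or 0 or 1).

Take u = 0, v = 2/5:
u | u = 0 | 0 = 0
u -> v = 0 -> 2/5 = 1
(u -> v) -> u = 1 -> 0 = 0
(u | u) <-> ((u -> v) -> u) = 0 <-> 0 = 1
v | v = 2/5 | 2/5 = 2/5
v -> u = 2/5 -> 0 = 3/5
(v | v) | (v -> u) = 2/5 | 3/5 = 3/5
((u | u) <-> ((u -> v) -> u)) & ((v | v) | (v -> u)) = 1 & 3/5 = 3/5
No assignment yields a value below 3/5, so this is the minimum.

3/5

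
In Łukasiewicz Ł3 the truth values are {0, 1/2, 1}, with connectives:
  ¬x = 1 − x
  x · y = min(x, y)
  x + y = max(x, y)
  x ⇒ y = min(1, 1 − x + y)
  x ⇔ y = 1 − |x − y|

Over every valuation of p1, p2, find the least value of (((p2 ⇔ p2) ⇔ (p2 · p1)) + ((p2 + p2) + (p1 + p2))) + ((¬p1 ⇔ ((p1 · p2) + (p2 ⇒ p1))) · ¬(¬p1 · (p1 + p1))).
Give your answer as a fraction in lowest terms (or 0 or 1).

1/2

Take p1 = 0, p2 = 1/2:
p2 ⇔ p2 = 1/2 ⇔ 1/2 = 1
p2 · p1 = 1/2 · 0 = 0
(p2 ⇔ p2) ⇔ (p2 · p1) = 1 ⇔ 0 = 0
p2 + p2 = 1/2 + 1/2 = 1/2
p1 + p2 = 0 + 1/2 = 1/2
(p2 + p2) + (p1 + p2) = 1/2 + 1/2 = 1/2
((p2 ⇔ p2) ⇔ (p2 · p1)) + ((p2 + p2) + (p1 + p2)) = 0 + 1/2 = 1/2
¬p1 = ¬0 = 1
p1 · p2 = 0 · 1/2 = 0
p2 ⇒ p1 = 1/2 ⇒ 0 = 1/2
(p1 · p2) + (p2 ⇒ p1) = 0 + 1/2 = 1/2
¬p1 ⇔ ((p1 · p2) + (p2 ⇒ p1)) = 1 ⇔ 1/2 = 1/2
¬p1 = ¬0 = 1
p1 + p1 = 0 + 0 = 0
¬p1 · (p1 + p1) = 1 · 0 = 0
¬(¬p1 · (p1 + p1)) = ¬0 = 1
(¬p1 ⇔ ((p1 · p2) + (p2 ⇒ p1))) · ¬(¬p1 · (p1 + p1)) = 1/2 · 1 = 1/2
(((p2 ⇔ p2) ⇔ (p2 · p1)) + ((p2 + p2) + (p1 + p2))) + ((¬p1 ⇔ ((p1 · p2) + (p2 ⇒ p1))) · ¬(¬p1 · (p1 + p1))) = 1/2 + 1/2 = 1/2
No assignment yields a value below 1/2, so this is the minimum.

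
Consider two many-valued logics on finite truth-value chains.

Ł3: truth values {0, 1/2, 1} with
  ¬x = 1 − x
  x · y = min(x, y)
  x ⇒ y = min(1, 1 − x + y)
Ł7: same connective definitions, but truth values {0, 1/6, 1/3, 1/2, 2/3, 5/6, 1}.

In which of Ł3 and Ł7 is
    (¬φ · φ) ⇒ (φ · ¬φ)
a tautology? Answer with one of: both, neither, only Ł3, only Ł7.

both

In Ł3: every assignment gives 1 — tautology.
In Ł7: every assignment gives 1 — tautology.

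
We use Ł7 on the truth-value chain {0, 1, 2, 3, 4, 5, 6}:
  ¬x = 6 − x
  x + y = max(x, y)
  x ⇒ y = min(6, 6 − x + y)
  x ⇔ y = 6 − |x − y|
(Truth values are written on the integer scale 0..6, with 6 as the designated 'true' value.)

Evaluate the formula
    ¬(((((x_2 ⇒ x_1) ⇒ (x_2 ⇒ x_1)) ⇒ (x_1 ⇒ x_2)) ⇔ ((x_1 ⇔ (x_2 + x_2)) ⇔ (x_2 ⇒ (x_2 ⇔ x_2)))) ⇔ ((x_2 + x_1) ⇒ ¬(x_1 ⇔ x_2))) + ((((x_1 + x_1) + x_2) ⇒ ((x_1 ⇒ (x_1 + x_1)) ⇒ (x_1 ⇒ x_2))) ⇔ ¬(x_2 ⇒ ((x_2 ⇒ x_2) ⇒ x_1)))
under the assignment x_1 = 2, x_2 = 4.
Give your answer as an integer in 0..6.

2

x_2 ⇒ x_1 = 4 ⇒ 2 = 4
x_2 ⇒ x_1 = 4 ⇒ 2 = 4
(x_2 ⇒ x_1) ⇒ (x_2 ⇒ x_1) = 4 ⇒ 4 = 6
x_1 ⇒ x_2 = 2 ⇒ 4 = 6
((x_2 ⇒ x_1) ⇒ (x_2 ⇒ x_1)) ⇒ (x_1 ⇒ x_2) = 6 ⇒ 6 = 6
x_2 + x_2 = 4 + 4 = 4
x_1 ⇔ (x_2 + x_2) = 2 ⇔ 4 = 4
x_2 ⇔ x_2 = 4 ⇔ 4 = 6
x_2 ⇒ (x_2 ⇔ x_2) = 4 ⇒ 6 = 6
(x_1 ⇔ (x_2 + x_2)) ⇔ (x_2 ⇒ (x_2 ⇔ x_2)) = 4 ⇔ 6 = 4
(((x_2 ⇒ x_1) ⇒ (x_2 ⇒ x_1)) ⇒ (x_1 ⇒ x_2)) ⇔ ((x_1 ⇔ (x_2 + x_2)) ⇔ (x_2 ⇒ (x_2 ⇔ x_2))) = 6 ⇔ 4 = 4
x_2 + x_1 = 4 + 2 = 4
x_1 ⇔ x_2 = 2 ⇔ 4 = 4
¬(x_1 ⇔ x_2) = ¬4 = 2
(x_2 + x_1) ⇒ ¬(x_1 ⇔ x_2) = 4 ⇒ 2 = 4
((((x_2 ⇒ x_1) ⇒ (x_2 ⇒ x_1)) ⇒ (x_1 ⇒ x_2)) ⇔ ((x_1 ⇔ (x_2 + x_2)) ⇔ (x_2 ⇒ (x_2 ⇔ x_2)))) ⇔ ((x_2 + x_1) ⇒ ¬(x_1 ⇔ x_2)) = 4 ⇔ 4 = 6
¬(((((x_2 ⇒ x_1) ⇒ (x_2 ⇒ x_1)) ⇒ (x_1 ⇒ x_2)) ⇔ ((x_1 ⇔ (x_2 + x_2)) ⇔ (x_2 ⇒ (x_2 ⇔ x_2)))) ⇔ ((x_2 + x_1) ⇒ ¬(x_1 ⇔ x_2))) = ¬6 = 0
x_1 + x_1 = 2 + 2 = 2
(x_1 + x_1) + x_2 = 2 + 4 = 4
x_1 + x_1 = 2 + 2 = 2
x_1 ⇒ (x_1 + x_1) = 2 ⇒ 2 = 6
x_1 ⇒ x_2 = 2 ⇒ 4 = 6
(x_1 ⇒ (x_1 + x_1)) ⇒ (x_1 ⇒ x_2) = 6 ⇒ 6 = 6
((x_1 + x_1) + x_2) ⇒ ((x_1 ⇒ (x_1 + x_1)) ⇒ (x_1 ⇒ x_2)) = 4 ⇒ 6 = 6
x_2 ⇒ x_2 = 4 ⇒ 4 = 6
(x_2 ⇒ x_2) ⇒ x_1 = 6 ⇒ 2 = 2
x_2 ⇒ ((x_2 ⇒ x_2) ⇒ x_1) = 4 ⇒ 2 = 4
¬(x_2 ⇒ ((x_2 ⇒ x_2) ⇒ x_1)) = ¬4 = 2
(((x_1 + x_1) + x_2) ⇒ ((x_1 ⇒ (x_1 + x_1)) ⇒ (x_1 ⇒ x_2))) ⇔ ¬(x_2 ⇒ ((x_2 ⇒ x_2) ⇒ x_1)) = 6 ⇔ 2 = 2
¬(((((x_2 ⇒ x_1) ⇒ (x_2 ⇒ x_1)) ⇒ (x_1 ⇒ x_2)) ⇔ ((x_1 ⇔ (x_2 + x_2)) ⇔ (x_2 ⇒ (x_2 ⇔ x_2)))) ⇔ ((x_2 + x_1) ⇒ ¬(x_1 ⇔ x_2))) + ((((x_1 + x_1) + x_2) ⇒ ((x_1 ⇒ (x_1 + x_1)) ⇒ (x_1 ⇒ x_2))) ⇔ ¬(x_2 ⇒ ((x_2 ⇒ x_2) ⇒ x_1))) = 0 + 2 = 2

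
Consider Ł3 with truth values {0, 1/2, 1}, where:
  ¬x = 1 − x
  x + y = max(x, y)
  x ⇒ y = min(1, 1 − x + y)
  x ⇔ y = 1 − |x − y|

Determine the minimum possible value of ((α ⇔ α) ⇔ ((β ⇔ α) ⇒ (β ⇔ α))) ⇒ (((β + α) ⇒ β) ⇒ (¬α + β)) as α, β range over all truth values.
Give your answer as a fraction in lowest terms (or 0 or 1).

Take α = 1/2, β = 1/2:
α ⇔ α = 1/2 ⇔ 1/2 = 1
β ⇔ α = 1/2 ⇔ 1/2 = 1
β ⇔ α = 1/2 ⇔ 1/2 = 1
(β ⇔ α) ⇒ (β ⇔ α) = 1 ⇒ 1 = 1
(α ⇔ α) ⇔ ((β ⇔ α) ⇒ (β ⇔ α)) = 1 ⇔ 1 = 1
β + α = 1/2 + 1/2 = 1/2
(β + α) ⇒ β = 1/2 ⇒ 1/2 = 1
¬α = ¬1/2 = 1/2
¬α + β = 1/2 + 1/2 = 1/2
((β + α) ⇒ β) ⇒ (¬α + β) = 1 ⇒ 1/2 = 1/2
((α ⇔ α) ⇔ ((β ⇔ α) ⇒ (β ⇔ α))) ⇒ (((β + α) ⇒ β) ⇒ (¬α + β)) = 1 ⇒ 1/2 = 1/2
No assignment yields a value below 1/2, so this is the minimum.

1/2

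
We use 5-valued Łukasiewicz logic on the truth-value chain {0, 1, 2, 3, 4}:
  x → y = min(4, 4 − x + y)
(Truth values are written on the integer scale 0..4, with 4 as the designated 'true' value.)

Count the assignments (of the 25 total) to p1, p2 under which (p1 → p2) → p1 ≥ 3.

12

value 4: 9 assignments (counts)
value 3: 3 assignments (counts)
value 2: 4 assignments
value 1: 4 assignments
value 0: 5 assignments
So 12 of the 25 assignments meet the threshold.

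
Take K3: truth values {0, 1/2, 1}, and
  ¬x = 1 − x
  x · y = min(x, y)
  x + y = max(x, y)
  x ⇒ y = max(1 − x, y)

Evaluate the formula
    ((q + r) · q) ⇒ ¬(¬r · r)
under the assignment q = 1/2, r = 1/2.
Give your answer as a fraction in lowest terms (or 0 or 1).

1/2

q + r = 1/2 + 1/2 = 1/2
(q + r) · q = 1/2 · 1/2 = 1/2
¬r = ¬1/2 = 1/2
¬r · r = 1/2 · 1/2 = 1/2
¬(¬r · r) = ¬1/2 = 1/2
((q + r) · q) ⇒ ¬(¬r · r) = 1/2 ⇒ 1/2 = 1/2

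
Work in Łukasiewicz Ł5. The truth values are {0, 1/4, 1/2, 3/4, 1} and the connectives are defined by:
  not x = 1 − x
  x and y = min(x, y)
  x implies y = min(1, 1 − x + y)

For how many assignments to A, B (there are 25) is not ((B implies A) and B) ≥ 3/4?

value 1: 6 assignments (counts)
value 3/4: 7 assignments (counts)
value 1/2: 7 assignments
value 1/4: 4 assignments
value 0: 1 assignment
So 13 of the 25 assignments meet the threshold.

13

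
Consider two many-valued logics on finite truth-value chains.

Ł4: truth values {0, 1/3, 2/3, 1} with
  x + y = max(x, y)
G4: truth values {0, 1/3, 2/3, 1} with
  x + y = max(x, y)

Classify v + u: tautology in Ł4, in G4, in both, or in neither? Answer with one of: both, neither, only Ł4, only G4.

In Ł4: at u = 0, v = 0 the value is 0 — not a tautology.
In G4: at u = 0, v = 0 the value is 0 — not a tautology.

neither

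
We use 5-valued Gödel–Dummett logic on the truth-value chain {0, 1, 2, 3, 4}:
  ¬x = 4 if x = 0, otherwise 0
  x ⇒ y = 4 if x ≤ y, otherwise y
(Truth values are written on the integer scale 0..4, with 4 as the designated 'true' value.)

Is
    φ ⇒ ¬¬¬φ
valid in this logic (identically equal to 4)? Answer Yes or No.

Counterexample: take φ = 1.
¬φ = ¬1 = 0
¬¬φ = ¬0 = 4
¬¬¬φ = ¬4 = 0
φ ⇒ ¬¬¬φ = 1 ⇒ 0 = 0
This gives 0 ≠ 4.

No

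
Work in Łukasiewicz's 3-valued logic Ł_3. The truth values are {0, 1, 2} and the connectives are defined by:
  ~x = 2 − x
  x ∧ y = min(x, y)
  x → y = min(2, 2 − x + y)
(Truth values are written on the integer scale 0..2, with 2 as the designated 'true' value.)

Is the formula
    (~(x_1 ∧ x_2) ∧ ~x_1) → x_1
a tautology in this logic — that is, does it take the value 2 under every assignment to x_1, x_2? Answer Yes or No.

No

Counterexample: take x_1 = 0, x_2 = 0.
x_1 ∧ x_2 = 0 ∧ 0 = 0
~(x_1 ∧ x_2) = ~0 = 2
~x_1 = ~0 = 2
~(x_1 ∧ x_2) ∧ ~x_1 = 2 ∧ 2 = 2
(~(x_1 ∧ x_2) ∧ ~x_1) → x_1 = 2 → 0 = 0
This gives 0 ≠ 2.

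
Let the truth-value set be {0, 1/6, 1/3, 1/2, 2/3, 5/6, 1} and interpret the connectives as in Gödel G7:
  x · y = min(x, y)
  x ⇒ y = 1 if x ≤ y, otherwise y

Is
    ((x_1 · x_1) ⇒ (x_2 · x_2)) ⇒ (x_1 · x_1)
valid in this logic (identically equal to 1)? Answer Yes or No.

No

Counterexample: take x_1 = 0, x_2 = 0.
x_1 · x_1 = 0 · 0 = 0
x_2 · x_2 = 0 · 0 = 0
(x_1 · x_1) ⇒ (x_2 · x_2) = 0 ⇒ 0 = 1
x_1 · x_1 = 0 · 0 = 0
((x_1 · x_1) ⇒ (x_2 · x_2)) ⇒ (x_1 · x_1) = 1 ⇒ 0 = 0
This gives 0 ≠ 1.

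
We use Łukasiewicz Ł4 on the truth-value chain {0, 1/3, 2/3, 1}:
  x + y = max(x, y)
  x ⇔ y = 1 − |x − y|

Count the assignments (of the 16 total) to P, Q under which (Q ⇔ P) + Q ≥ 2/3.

P = 0, Q = 0 ↦ 1  ≥
P = 0, Q = 1/3 ↦ 2/3  ≥
P = 0, Q = 2/3 ↦ 2/3  ≥
P = 0, Q = 1 ↦ 1  ≥
P = 1/3, Q = 0 ↦ 2/3  ≥
P = 1/3, Q = 1/3 ↦ 1  ≥
P = 1/3, Q = 2/3 ↦ 2/3  ≥
P = 1/3, Q = 1 ↦ 1  ≥
P = 2/3, Q = 0 ↦ 1/3  <
P = 2/3, Q = 1/3 ↦ 2/3  ≥
P = 2/3, Q = 2/3 ↦ 1  ≥
P = 2/3, Q = 1 ↦ 1  ≥
P = 1, Q = 0 ↦ 0  <
P = 1, Q = 1/3 ↦ 1/3  <
P = 1, Q = 2/3 ↦ 2/3  ≥
P = 1, Q = 1 ↦ 1  ≥
So 13 of the 16 assignments meet the threshold.

13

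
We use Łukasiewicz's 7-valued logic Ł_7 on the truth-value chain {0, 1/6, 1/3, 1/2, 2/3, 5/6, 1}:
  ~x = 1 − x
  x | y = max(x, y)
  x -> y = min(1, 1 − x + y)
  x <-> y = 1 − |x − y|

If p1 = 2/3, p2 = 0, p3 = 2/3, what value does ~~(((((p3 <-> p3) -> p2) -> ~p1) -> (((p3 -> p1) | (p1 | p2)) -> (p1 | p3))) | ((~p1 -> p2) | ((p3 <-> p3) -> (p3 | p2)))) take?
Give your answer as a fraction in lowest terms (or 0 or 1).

p3 <-> p3 = 2/3 <-> 2/3 = 1
(p3 <-> p3) -> p2 = 1 -> 0 = 0
~p1 = ~2/3 = 1/3
((p3 <-> p3) -> p2) -> ~p1 = 0 -> 1/3 = 1
p3 -> p1 = 2/3 -> 2/3 = 1
p1 | p2 = 2/3 | 0 = 2/3
(p3 -> p1) | (p1 | p2) = 1 | 2/3 = 1
p1 | p3 = 2/3 | 2/3 = 2/3
((p3 -> p1) | (p1 | p2)) -> (p1 | p3) = 1 -> 2/3 = 2/3
(((p3 <-> p3) -> p2) -> ~p1) -> (((p3 -> p1) | (p1 | p2)) -> (p1 | p3)) = 1 -> 2/3 = 2/3
~p1 = ~2/3 = 1/3
~p1 -> p2 = 1/3 -> 0 = 2/3
p3 <-> p3 = 2/3 <-> 2/3 = 1
p3 | p2 = 2/3 | 0 = 2/3
(p3 <-> p3) -> (p3 | p2) = 1 -> 2/3 = 2/3
(~p1 -> p2) | ((p3 <-> p3) -> (p3 | p2)) = 2/3 | 2/3 = 2/3
((((p3 <-> p3) -> p2) -> ~p1) -> (((p3 -> p1) | (p1 | p2)) -> (p1 | p3))) | ((~p1 -> p2) | ((p3 <-> p3) -> (p3 | p2))) = 2/3 | 2/3 = 2/3
~(((((p3 <-> p3) -> p2) -> ~p1) -> (((p3 -> p1) | (p1 | p2)) -> (p1 | p3))) | ((~p1 -> p2) | ((p3 <-> p3) -> (p3 | p2)))) = ~2/3 = 1/3
~~(((((p3 <-> p3) -> p2) -> ~p1) -> (((p3 -> p1) | (p1 | p2)) -> (p1 | p3))) | ((~p1 -> p2) | ((p3 <-> p3) -> (p3 | p2)))) = ~1/3 = 2/3

2/3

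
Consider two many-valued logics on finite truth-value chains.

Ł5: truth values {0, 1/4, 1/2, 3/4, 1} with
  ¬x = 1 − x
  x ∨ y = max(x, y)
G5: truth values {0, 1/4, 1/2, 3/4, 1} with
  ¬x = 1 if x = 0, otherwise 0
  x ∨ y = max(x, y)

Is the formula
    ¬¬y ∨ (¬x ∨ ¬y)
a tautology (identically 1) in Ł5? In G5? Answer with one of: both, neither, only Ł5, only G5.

only G5

In Ł5: at x = 1/4, y = 1/4 the value is 3/4 — not a tautology.
In G5: every assignment gives 1 — tautology.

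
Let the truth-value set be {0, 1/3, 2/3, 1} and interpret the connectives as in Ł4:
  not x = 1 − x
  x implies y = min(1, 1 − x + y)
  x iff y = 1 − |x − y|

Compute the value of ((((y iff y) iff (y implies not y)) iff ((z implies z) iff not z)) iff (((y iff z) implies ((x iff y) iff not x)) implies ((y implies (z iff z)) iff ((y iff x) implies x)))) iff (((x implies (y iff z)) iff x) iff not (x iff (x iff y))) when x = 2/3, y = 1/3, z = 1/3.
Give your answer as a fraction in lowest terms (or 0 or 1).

2/3

y iff y = 1/3 iff 1/3 = 1
not y = not 1/3 = 2/3
y implies not y = 1/3 implies 2/3 = 1
(y iff y) iff (y implies not y) = 1 iff 1 = 1
z implies z = 1/3 implies 1/3 = 1
not z = not 1/3 = 2/3
(z implies z) iff not z = 1 iff 2/3 = 2/3
((y iff y) iff (y implies not y)) iff ((z implies z) iff not z) = 1 iff 2/3 = 2/3
y iff z = 1/3 iff 1/3 = 1
x iff y = 2/3 iff 1/3 = 2/3
not x = not 2/3 = 1/3
(x iff y) iff not x = 2/3 iff 1/3 = 2/3
(y iff z) implies ((x iff y) iff not x) = 1 implies 2/3 = 2/3
z iff z = 1/3 iff 1/3 = 1
y implies (z iff z) = 1/3 implies 1 = 1
y iff x = 1/3 iff 2/3 = 2/3
(y iff x) implies x = 2/3 implies 2/3 = 1
(y implies (z iff z)) iff ((y iff x) implies x) = 1 iff 1 = 1
((y iff z) implies ((x iff y) iff not x)) implies ((y implies (z iff z)) iff ((y iff x) implies x)) = 2/3 implies 1 = 1
(((y iff y) iff (y implies not y)) iff ((z implies z) iff not z)) iff (((y iff z) implies ((x iff y) iff not x)) implies ((y implies (z iff z)) iff ((y iff x) implies x))) = 2/3 iff 1 = 2/3
y iff z = 1/3 iff 1/3 = 1
x implies (y iff z) = 2/3 implies 1 = 1
(x implies (y iff z)) iff x = 1 iff 2/3 = 2/3
x iff y = 2/3 iff 1/3 = 2/3
x iff (x iff y) = 2/3 iff 2/3 = 1
not (x iff (x iff y)) = not 1 = 0
((x implies (y iff z)) iff x) iff not (x iff (x iff y)) = 2/3 iff 0 = 1/3
((((y iff y) iff (y implies not y)) iff ((z implies z) iff not z)) iff (((y iff z) implies ((x iff y) iff not x)) implies ((y implies (z iff z)) iff ((y iff x) implies x)))) iff (((x implies (y iff z)) iff x) iff not (x iff (x iff y))) = 2/3 iff 1/3 = 2/3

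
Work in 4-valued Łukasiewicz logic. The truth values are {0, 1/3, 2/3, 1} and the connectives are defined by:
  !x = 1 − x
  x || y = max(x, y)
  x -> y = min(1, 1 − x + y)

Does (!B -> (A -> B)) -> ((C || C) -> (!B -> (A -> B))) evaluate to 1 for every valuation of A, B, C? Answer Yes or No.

Yes

At A = 0, B = 0, C = 1/3, for instance:
!B = !0 = 1
A -> B = 0 -> 0 = 1
!B -> (A -> B) = 1 -> 1 = 1
C || C = 1/3 || 1/3 = 1/3
(C || C) -> (!B -> (A -> B)) = 1/3 -> 1 = 1
(!B -> (A -> B)) -> ((C || C) -> (!B -> (A -> B))) = 1 -> 1 = 1
and checking the remaining 63 assignments likewise gives ≥ 1 in every case.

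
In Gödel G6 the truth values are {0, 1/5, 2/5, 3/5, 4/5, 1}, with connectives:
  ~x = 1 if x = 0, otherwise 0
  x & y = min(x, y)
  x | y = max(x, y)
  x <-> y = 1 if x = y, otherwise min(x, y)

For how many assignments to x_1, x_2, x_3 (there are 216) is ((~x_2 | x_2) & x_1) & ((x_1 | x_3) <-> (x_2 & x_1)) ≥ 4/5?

24

value 1: 6 assignments (counts)
value 4/5: 18 assignments (counts)
value 3/5: 30 assignments
value 2/5: 42 assignments
value 1/5: 54 assignments
value 0: 66 assignments
So 24 of the 216 assignments meet the threshold.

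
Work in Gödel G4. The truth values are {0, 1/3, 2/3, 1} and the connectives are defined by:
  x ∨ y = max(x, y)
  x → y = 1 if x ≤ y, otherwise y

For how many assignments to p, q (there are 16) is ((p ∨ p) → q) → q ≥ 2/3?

13

p = 0, q = 0 ↦ 0  <
p = 0, q = 1/3 ↦ 1/3  <
p = 0, q = 2/3 ↦ 2/3  ≥
p = 0, q = 1 ↦ 1  ≥
p = 1/3, q = 0 ↦ 1  ≥
p = 1/3, q = 1/3 ↦ 1/3  <
p = 1/3, q = 2/3 ↦ 2/3  ≥
p = 1/3, q = 1 ↦ 1  ≥
p = 2/3, q = 0 ↦ 1  ≥
p = 2/3, q = 1/3 ↦ 1  ≥
p = 2/3, q = 2/3 ↦ 2/3  ≥
p = 2/3, q = 1 ↦ 1  ≥
p = 1, q = 0 ↦ 1  ≥
p = 1, q = 1/3 ↦ 1  ≥
p = 1, q = 2/3 ↦ 1  ≥
p = 1, q = 1 ↦ 1  ≥
So 13 of the 16 assignments meet the threshold.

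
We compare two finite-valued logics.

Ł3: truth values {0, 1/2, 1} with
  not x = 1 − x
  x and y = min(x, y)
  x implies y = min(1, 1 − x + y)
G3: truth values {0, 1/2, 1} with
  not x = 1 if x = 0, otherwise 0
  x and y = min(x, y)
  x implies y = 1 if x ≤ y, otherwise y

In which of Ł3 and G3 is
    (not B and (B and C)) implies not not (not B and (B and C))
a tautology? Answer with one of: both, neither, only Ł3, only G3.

both

In Ł3: every assignment gives 1 — tautology.
In G3: every assignment gives 1 — tautology.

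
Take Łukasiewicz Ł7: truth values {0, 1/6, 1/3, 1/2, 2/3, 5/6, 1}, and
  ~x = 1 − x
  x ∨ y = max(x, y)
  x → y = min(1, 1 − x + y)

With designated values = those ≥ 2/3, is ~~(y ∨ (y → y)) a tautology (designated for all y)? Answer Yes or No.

y = 0 ↦ 1
y = 1/6 ↦ 1
y = 1/3 ↦ 1
y = 1/2 ↦ 1
y = 2/3 ↦ 1
y = 5/6 ↦ 1
y = 1 ↦ 1
Every assignment gives a value ≥ 2/3.

Yes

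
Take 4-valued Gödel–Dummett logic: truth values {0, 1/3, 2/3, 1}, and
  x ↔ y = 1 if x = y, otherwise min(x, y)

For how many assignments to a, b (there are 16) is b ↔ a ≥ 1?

4

a = 0, b = 0 ↦ 1  ≥
a = 0, b = 1/3 ↦ 0  <
a = 0, b = 2/3 ↦ 0  <
a = 0, b = 1 ↦ 0  <
a = 1/3, b = 0 ↦ 0  <
a = 1/3, b = 1/3 ↦ 1  ≥
a = 1/3, b = 2/3 ↦ 1/3  <
a = 1/3, b = 1 ↦ 1/3  <
a = 2/3, b = 0 ↦ 0  <
a = 2/3, b = 1/3 ↦ 1/3  <
a = 2/3, b = 2/3 ↦ 1  ≥
a = 2/3, b = 1 ↦ 2/3  <
a = 1, b = 0 ↦ 0  <
a = 1, b = 1/3 ↦ 1/3  <
a = 1, b = 2/3 ↦ 2/3  <
a = 1, b = 1 ↦ 1  ≥
So 4 of the 16 assignments meet the threshold.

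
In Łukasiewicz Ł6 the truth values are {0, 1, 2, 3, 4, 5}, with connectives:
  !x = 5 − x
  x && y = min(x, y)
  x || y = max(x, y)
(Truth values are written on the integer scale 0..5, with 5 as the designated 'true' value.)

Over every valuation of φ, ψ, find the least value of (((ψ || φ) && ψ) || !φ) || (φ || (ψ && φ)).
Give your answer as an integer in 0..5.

3

Take φ = 2, ψ = 0:
ψ || φ = 0 || 2 = 2
(ψ || φ) && ψ = 2 && 0 = 0
!φ = !2 = 3
((ψ || φ) && ψ) || !φ = 0 || 3 = 3
ψ && φ = 0 && 2 = 0
φ || (ψ && φ) = 2 || 0 = 2
(((ψ || φ) && ψ) || !φ) || (φ || (ψ && φ)) = 3 || 2 = 3
No assignment yields a value below 3, so this is the minimum.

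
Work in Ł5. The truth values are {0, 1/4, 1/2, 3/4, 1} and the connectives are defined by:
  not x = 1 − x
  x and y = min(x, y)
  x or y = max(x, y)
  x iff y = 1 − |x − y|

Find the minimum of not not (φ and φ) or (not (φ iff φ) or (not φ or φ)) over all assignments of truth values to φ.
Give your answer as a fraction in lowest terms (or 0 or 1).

1/2

Take φ = 1/2:
φ and φ = 1/2 and 1/2 = 1/2
not (φ and φ) = not 1/2 = 1/2
not not (φ and φ) = not 1/2 = 1/2
φ iff φ = 1/2 iff 1/2 = 1
not (φ iff φ) = not 1 = 0
not φ = not 1/2 = 1/2
not φ or φ = 1/2 or 1/2 = 1/2
not (φ iff φ) or (not φ or φ) = 0 or 1/2 = 1/2
not not (φ and φ) or (not (φ iff φ) or (not φ or φ)) = 1/2 or 1/2 = 1/2
No assignment yields a value below 1/2, so this is the minimum.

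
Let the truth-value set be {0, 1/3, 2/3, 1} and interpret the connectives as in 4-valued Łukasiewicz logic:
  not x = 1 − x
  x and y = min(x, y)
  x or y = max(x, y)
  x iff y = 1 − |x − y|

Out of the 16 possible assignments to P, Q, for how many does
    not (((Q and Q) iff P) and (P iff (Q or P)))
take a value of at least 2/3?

6

P = 0, Q = 0 ↦ 0  <
P = 0, Q = 1/3 ↦ 1/3  <
P = 0, Q = 2/3 ↦ 2/3  ≥
P = 0, Q = 1 ↦ 1  ≥
P = 1/3, Q = 0 ↦ 1/3  <
P = 1/3, Q = 1/3 ↦ 0  <
P = 1/3, Q = 2/3 ↦ 1/3  <
P = 1/3, Q = 1 ↦ 2/3  ≥
P = 2/3, Q = 0 ↦ 2/3  ≥
P = 2/3, Q = 1/3 ↦ 1/3  <
P = 2/3, Q = 2/3 ↦ 0  <
P = 2/3, Q = 1 ↦ 1/3  <
P = 1, Q = 0 ↦ 1  ≥
P = 1, Q = 1/3 ↦ 2/3  ≥
P = 1, Q = 2/3 ↦ 1/3  <
P = 1, Q = 1 ↦ 0  <
So 6 of the 16 assignments meet the threshold.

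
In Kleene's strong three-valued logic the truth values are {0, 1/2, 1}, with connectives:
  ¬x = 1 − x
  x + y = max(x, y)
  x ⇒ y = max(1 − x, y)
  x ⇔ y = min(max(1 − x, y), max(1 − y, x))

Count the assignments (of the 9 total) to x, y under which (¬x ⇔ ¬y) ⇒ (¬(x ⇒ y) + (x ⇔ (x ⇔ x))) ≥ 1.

4

x = 0, y = 0 ↦ 0  <
x = 0, y = 1/2 ↦ 1/2  <
x = 0, y = 1 ↦ 1  ≥
x = 1/2, y = 0 ↦ 1/2  <
x = 1/2, y = 1/2 ↦ 1/2  <
x = 1/2, y = 1 ↦ 1/2  <
x = 1, y = 0 ↦ 1  ≥
x = 1, y = 1/2 ↦ 1  ≥
x = 1, y = 1 ↦ 1  ≥
So 4 of the 9 assignments meet the threshold.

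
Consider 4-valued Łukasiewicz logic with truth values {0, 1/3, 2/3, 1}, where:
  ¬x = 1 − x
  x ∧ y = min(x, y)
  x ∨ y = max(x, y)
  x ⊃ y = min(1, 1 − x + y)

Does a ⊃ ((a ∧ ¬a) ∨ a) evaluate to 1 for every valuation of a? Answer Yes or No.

a = 0 ↦ 1
a = 1/3 ↦ 1
a = 2/3 ↦ 1
a = 1 ↦ 1
Every assignment gives a value ≥ 1.

Yes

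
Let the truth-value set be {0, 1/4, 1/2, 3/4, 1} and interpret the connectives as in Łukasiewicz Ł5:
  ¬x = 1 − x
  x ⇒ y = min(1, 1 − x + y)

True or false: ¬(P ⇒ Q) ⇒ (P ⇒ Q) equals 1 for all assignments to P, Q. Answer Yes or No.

Counterexample: take P = 3/4, Q = 0.
P ⇒ Q = 3/4 ⇒ 0 = 1/4
¬(P ⇒ Q) = ¬1/4 = 3/4
P ⇒ Q = 3/4 ⇒ 0 = 1/4
¬(P ⇒ Q) ⇒ (P ⇒ Q) = 3/4 ⇒ 1/4 = 1/2
This gives 1/2 ≠ 1.

No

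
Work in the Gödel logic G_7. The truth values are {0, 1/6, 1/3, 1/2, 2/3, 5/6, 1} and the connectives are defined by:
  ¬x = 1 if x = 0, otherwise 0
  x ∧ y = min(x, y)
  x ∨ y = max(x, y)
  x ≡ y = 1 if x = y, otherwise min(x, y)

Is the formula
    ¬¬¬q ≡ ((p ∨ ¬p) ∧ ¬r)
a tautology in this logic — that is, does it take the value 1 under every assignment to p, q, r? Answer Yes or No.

Counterexample: take p = 0, q = 0, r = 1/6.
¬q = ¬0 = 1
¬¬q = ¬1 = 0
¬¬¬q = ¬0 = 1
¬p = ¬0 = 1
p ∨ ¬p = 0 ∨ 1 = 1
¬r = ¬1/6 = 0
(p ∨ ¬p) ∧ ¬r = 1 ∧ 0 = 0
¬¬¬q ≡ ((p ∨ ¬p) ∧ ¬r) = 1 ≡ 0 = 0
This gives 0 ≠ 1.

No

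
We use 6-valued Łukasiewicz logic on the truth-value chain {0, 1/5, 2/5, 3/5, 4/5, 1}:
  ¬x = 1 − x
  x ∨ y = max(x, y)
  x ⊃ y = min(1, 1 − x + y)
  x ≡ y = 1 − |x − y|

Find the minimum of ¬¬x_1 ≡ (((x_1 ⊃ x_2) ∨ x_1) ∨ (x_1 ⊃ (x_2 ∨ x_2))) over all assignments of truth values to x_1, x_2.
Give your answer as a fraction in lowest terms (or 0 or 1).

Take x_1 = 0, x_2 = 0:
¬x_1 = ¬0 = 1
¬¬x_1 = ¬1 = 0
x_1 ⊃ x_2 = 0 ⊃ 0 = 1
(x_1 ⊃ x_2) ∨ x_1 = 1 ∨ 0 = 1
x_2 ∨ x_2 = 0 ∨ 0 = 0
x_1 ⊃ (x_2 ∨ x_2) = 0 ⊃ 0 = 1
((x_1 ⊃ x_2) ∨ x_1) ∨ (x_1 ⊃ (x_2 ∨ x_2)) = 1 ∨ 1 = 1
¬¬x_1 ≡ (((x_1 ⊃ x_2) ∨ x_1) ∨ (x_1 ⊃ (x_2 ∨ x_2))) = 0 ≡ 1 = 0
No assignment yields a value below 0, so this is the minimum.

0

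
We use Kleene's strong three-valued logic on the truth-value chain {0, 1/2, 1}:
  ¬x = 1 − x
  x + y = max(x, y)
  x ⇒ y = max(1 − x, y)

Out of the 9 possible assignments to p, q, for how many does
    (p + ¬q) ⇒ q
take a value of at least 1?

3

p = 0, q = 0 ↦ 0  <
p = 0, q = 1/2 ↦ 1/2  <
p = 0, q = 1 ↦ 1  ≥
p = 1/2, q = 0 ↦ 0  <
p = 1/2, q = 1/2 ↦ 1/2  <
p = 1/2, q = 1 ↦ 1  ≥
p = 1, q = 0 ↦ 0  <
p = 1, q = 1/2 ↦ 1/2  <
p = 1, q = 1 ↦ 1  ≥
So 3 of the 9 assignments meet the threshold.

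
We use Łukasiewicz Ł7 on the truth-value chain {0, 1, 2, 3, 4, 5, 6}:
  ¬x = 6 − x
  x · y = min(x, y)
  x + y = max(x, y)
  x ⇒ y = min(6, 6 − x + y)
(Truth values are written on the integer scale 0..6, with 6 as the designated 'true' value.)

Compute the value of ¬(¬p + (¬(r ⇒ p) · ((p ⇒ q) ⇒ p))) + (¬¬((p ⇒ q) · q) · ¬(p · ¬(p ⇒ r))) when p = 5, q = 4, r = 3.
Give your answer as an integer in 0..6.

¬p = ¬5 = 1
r ⇒ p = 3 ⇒ 5 = 6
¬(r ⇒ p) = ¬6 = 0
p ⇒ q = 5 ⇒ 4 = 5
(p ⇒ q) ⇒ p = 5 ⇒ 5 = 6
¬(r ⇒ p) · ((p ⇒ q) ⇒ p) = 0 · 6 = 0
¬p + (¬(r ⇒ p) · ((p ⇒ q) ⇒ p)) = 1 + 0 = 1
¬(¬p + (¬(r ⇒ p) · ((p ⇒ q) ⇒ p))) = ¬1 = 5
p ⇒ q = 5 ⇒ 4 = 5
(p ⇒ q) · q = 5 · 4 = 4
¬((p ⇒ q) · q) = ¬4 = 2
¬¬((p ⇒ q) · q) = ¬2 = 4
p ⇒ r = 5 ⇒ 3 = 4
¬(p ⇒ r) = ¬4 = 2
p · ¬(p ⇒ r) = 5 · 2 = 2
¬(p · ¬(p ⇒ r)) = ¬2 = 4
¬¬((p ⇒ q) · q) · ¬(p · ¬(p ⇒ r)) = 4 · 4 = 4
¬(¬p + (¬(r ⇒ p) · ((p ⇒ q) ⇒ p))) + (¬¬((p ⇒ q) · q) · ¬(p · ¬(p ⇒ r))) = 5 + 4 = 5

5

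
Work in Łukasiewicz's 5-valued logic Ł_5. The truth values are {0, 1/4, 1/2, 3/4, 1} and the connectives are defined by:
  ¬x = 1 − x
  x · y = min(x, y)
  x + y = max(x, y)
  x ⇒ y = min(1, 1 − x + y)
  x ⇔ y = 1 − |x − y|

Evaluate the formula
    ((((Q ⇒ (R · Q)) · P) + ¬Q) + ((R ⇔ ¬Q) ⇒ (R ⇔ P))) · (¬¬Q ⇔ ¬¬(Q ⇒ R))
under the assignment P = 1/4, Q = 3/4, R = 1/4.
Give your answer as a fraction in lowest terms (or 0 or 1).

R · Q = 1/4 · 3/4 = 1/4
Q ⇒ (R · Q) = 3/4 ⇒ 1/4 = 1/2
(Q ⇒ (R · Q)) · P = 1/2 · 1/4 = 1/4
¬Q = ¬3/4 = 1/4
((Q ⇒ (R · Q)) · P) + ¬Q = 1/4 + 1/4 = 1/4
¬Q = ¬3/4 = 1/4
R ⇔ ¬Q = 1/4 ⇔ 1/4 = 1
R ⇔ P = 1/4 ⇔ 1/4 = 1
(R ⇔ ¬Q) ⇒ (R ⇔ P) = 1 ⇒ 1 = 1
(((Q ⇒ (R · Q)) · P) + ¬Q) + ((R ⇔ ¬Q) ⇒ (R ⇔ P)) = 1/4 + 1 = 1
¬Q = ¬3/4 = 1/4
¬¬Q = ¬1/4 = 3/4
Q ⇒ R = 3/4 ⇒ 1/4 = 1/2
¬(Q ⇒ R) = ¬1/2 = 1/2
¬¬(Q ⇒ R) = ¬1/2 = 1/2
¬¬Q ⇔ ¬¬(Q ⇒ R) = 3/4 ⇔ 1/2 = 3/4
((((Q ⇒ (R · Q)) · P) + ¬Q) + ((R ⇔ ¬Q) ⇒ (R ⇔ P))) · (¬¬Q ⇔ ¬¬(Q ⇒ R)) = 1 · 3/4 = 3/4

3/4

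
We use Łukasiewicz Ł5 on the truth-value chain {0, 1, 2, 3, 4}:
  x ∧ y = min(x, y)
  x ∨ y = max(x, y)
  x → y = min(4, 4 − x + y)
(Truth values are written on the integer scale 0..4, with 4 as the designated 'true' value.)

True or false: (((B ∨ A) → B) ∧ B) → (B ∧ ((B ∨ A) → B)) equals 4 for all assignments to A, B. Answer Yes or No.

At A = 3, B = 0, for instance:
B ∨ A = 0 ∨ 3 = 3
(B ∨ A) → B = 3 → 0 = 1
((B ∨ A) → B) ∧ B = 1 ∧ 0 = 0
B ∧ ((B ∨ A) → B) = 0 ∧ 1 = 0
(((B ∨ A) → B) ∧ B) → (B ∧ ((B ∨ A) → B)) = 0 → 0 = 4
and checking the remaining 24 assignments likewise gives ≥ 4 in every case.

Yes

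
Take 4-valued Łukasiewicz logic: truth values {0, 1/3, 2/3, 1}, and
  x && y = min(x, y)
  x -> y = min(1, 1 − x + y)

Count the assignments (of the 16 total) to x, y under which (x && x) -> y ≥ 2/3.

13

x = 0, y = 0 ↦ 1  ≥
x = 0, y = 1/3 ↦ 1  ≥
x = 0, y = 2/3 ↦ 1  ≥
x = 0, y = 1 ↦ 1  ≥
x = 1/3, y = 0 ↦ 2/3  ≥
x = 1/3, y = 1/3 ↦ 1  ≥
x = 1/3, y = 2/3 ↦ 1  ≥
x = 1/3, y = 1 ↦ 1  ≥
x = 2/3, y = 0 ↦ 1/3  <
x = 2/3, y = 1/3 ↦ 2/3  ≥
x = 2/3, y = 2/3 ↦ 1  ≥
x = 2/3, y = 1 ↦ 1  ≥
x = 1, y = 0 ↦ 0  <
x = 1, y = 1/3 ↦ 1/3  <
x = 1, y = 2/3 ↦ 2/3  ≥
x = 1, y = 1 ↦ 1  ≥
So 13 of the 16 assignments meet the threshold.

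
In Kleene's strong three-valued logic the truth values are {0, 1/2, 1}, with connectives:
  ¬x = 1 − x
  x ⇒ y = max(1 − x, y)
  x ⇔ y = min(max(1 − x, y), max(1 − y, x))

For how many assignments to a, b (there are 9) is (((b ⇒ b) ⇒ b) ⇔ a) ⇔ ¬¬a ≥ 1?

a = 0, b = 0 ↦ 0  <
a = 0, b = 1/2 ↦ 1/2  <
a = 0, b = 1 ↦ 1  ≥
a = 1/2, b = 0 ↦ 1/2  <
a = 1/2, b = 1/2 ↦ 1/2  <
a = 1/2, b = 1 ↦ 1/2  <
a = 1, b = 0 ↦ 0  <
a = 1, b = 1/2 ↦ 1/2  <
a = 1, b = 1 ↦ 1  ≥
So 2 of the 9 assignments meet the threshold.

2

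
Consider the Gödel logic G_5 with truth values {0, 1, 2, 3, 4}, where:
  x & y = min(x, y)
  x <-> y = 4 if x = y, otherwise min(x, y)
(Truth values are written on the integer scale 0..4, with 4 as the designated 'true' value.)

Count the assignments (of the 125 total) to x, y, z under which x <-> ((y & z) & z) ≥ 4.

value 4: 25 assignments (counts)
value 3: 4 assignments
value 2: 14 assignments
value 1: 30 assignments
value 0: 52 assignments
So 25 of the 125 assignments meet the threshold.

25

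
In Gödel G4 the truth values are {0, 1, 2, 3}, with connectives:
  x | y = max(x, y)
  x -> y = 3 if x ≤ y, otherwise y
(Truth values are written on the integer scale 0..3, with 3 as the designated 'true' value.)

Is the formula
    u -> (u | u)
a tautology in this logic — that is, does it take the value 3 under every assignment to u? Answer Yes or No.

Yes

u = 0 ↦ 3
u = 1 ↦ 3
u = 2 ↦ 3
u = 3 ↦ 3
Every assignment gives a value ≥ 3.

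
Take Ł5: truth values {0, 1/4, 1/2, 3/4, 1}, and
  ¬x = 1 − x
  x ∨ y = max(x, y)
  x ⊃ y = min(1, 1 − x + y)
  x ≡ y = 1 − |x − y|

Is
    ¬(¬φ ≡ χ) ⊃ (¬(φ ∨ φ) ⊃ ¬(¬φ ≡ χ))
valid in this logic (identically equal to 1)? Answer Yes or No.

At φ = 1, χ = 3/4, for instance:
¬φ = ¬1 = 0
¬φ ≡ χ = 0 ≡ 3/4 = 1/4
¬(¬φ ≡ χ) = ¬1/4 = 3/4
φ ∨ φ = 1 ∨ 1 = 1
¬(φ ∨ φ) = ¬1 = 0
¬(φ ∨ φ) ⊃ ¬(¬φ ≡ χ) = 0 ⊃ 3/4 = 1
¬(¬φ ≡ χ) ⊃ (¬(φ ∨ φ) ⊃ ¬(¬φ ≡ χ)) = 3/4 ⊃ 1 = 1
and checking the remaining 24 assignments likewise gives ≥ 1 in every case.

Yes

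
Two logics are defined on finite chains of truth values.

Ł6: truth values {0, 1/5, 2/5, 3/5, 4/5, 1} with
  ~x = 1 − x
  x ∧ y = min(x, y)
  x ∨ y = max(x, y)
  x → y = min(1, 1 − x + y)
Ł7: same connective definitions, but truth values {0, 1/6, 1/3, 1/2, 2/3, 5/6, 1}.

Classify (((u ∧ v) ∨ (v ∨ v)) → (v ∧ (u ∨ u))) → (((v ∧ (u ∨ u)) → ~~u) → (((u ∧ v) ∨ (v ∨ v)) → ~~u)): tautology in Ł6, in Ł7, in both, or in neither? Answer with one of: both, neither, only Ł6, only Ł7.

both

In Ł6: every assignment gives 1 — tautology.
In Ł7: every assignment gives 1 — tautology.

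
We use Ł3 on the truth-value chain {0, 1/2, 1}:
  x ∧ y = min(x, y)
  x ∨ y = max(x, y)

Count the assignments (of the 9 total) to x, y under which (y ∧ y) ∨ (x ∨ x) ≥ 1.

x = 0, y = 0 ↦ 0  <
x = 0, y = 1/2 ↦ 1/2  <
x = 0, y = 1 ↦ 1  ≥
x = 1/2, y = 0 ↦ 1/2  <
x = 1/2, y = 1/2 ↦ 1/2  <
x = 1/2, y = 1 ↦ 1  ≥
x = 1, y = 0 ↦ 1  ≥
x = 1, y = 1/2 ↦ 1  ≥
x = 1, y = 1 ↦ 1  ≥
So 5 of the 9 assignments meet the threshold.

5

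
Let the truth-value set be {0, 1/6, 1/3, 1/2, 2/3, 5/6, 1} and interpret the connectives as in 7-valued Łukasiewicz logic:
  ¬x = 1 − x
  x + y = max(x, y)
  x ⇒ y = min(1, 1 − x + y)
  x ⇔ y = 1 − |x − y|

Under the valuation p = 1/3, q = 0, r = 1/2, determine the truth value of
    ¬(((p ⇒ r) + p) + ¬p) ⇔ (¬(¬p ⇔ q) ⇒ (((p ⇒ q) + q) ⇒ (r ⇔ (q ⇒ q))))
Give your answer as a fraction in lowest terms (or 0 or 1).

0

p ⇒ r = 1/3 ⇒ 1/2 = 1
(p ⇒ r) + p = 1 + 1/3 = 1
¬p = ¬1/3 = 2/3
((p ⇒ r) + p) + ¬p = 1 + 2/3 = 1
¬(((p ⇒ r) + p) + ¬p) = ¬1 = 0
¬p = ¬1/3 = 2/3
¬p ⇔ q = 2/3 ⇔ 0 = 1/3
¬(¬p ⇔ q) = ¬1/3 = 2/3
p ⇒ q = 1/3 ⇒ 0 = 2/3
(p ⇒ q) + q = 2/3 + 0 = 2/3
q ⇒ q = 0 ⇒ 0 = 1
r ⇔ (q ⇒ q) = 1/2 ⇔ 1 = 1/2
((p ⇒ q) + q) ⇒ (r ⇔ (q ⇒ q)) = 2/3 ⇒ 1/2 = 5/6
¬(¬p ⇔ q) ⇒ (((p ⇒ q) + q) ⇒ (r ⇔ (q ⇒ q))) = 2/3 ⇒ 5/6 = 1
¬(((p ⇒ r) + p) + ¬p) ⇔ (¬(¬p ⇔ q) ⇒ (((p ⇒ q) + q) ⇒ (r ⇔ (q ⇒ q)))) = 0 ⇔ 1 = 0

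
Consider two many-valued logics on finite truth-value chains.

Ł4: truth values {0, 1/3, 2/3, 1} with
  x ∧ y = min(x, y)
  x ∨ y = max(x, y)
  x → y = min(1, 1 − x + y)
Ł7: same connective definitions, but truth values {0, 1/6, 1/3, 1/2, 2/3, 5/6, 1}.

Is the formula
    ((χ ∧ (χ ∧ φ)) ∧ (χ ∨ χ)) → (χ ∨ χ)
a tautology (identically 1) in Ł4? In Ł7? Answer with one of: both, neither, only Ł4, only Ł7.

both

In Ł4: every assignment gives 1 — tautology.
In Ł7: every assignment gives 1 — tautology.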